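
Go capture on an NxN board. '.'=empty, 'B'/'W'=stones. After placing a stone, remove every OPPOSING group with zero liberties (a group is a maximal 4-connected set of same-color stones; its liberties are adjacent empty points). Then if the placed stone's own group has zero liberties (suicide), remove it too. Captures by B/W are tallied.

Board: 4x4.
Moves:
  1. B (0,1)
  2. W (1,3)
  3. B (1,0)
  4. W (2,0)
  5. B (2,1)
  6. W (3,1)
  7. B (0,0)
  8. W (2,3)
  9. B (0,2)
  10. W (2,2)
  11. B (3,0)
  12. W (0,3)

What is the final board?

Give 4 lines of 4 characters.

Answer: BBBW
B..W
.BWW
BW..

Derivation:
Move 1: B@(0,1) -> caps B=0 W=0
Move 2: W@(1,3) -> caps B=0 W=0
Move 3: B@(1,0) -> caps B=0 W=0
Move 4: W@(2,0) -> caps B=0 W=0
Move 5: B@(2,1) -> caps B=0 W=0
Move 6: W@(3,1) -> caps B=0 W=0
Move 7: B@(0,0) -> caps B=0 W=0
Move 8: W@(2,3) -> caps B=0 W=0
Move 9: B@(0,2) -> caps B=0 W=0
Move 10: W@(2,2) -> caps B=0 W=0
Move 11: B@(3,0) -> caps B=1 W=0
Move 12: W@(0,3) -> caps B=1 W=0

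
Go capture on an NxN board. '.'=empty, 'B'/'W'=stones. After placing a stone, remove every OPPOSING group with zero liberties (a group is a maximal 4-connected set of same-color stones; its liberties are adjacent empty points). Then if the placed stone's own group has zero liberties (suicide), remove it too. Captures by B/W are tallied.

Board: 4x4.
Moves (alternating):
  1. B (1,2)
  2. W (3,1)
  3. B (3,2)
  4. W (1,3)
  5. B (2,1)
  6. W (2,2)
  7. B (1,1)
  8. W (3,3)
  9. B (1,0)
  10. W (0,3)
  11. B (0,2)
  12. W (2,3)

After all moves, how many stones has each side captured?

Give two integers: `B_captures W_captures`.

Answer: 0 1

Derivation:
Move 1: B@(1,2) -> caps B=0 W=0
Move 2: W@(3,1) -> caps B=0 W=0
Move 3: B@(3,2) -> caps B=0 W=0
Move 4: W@(1,3) -> caps B=0 W=0
Move 5: B@(2,1) -> caps B=0 W=0
Move 6: W@(2,2) -> caps B=0 W=0
Move 7: B@(1,1) -> caps B=0 W=0
Move 8: W@(3,3) -> caps B=0 W=1
Move 9: B@(1,0) -> caps B=0 W=1
Move 10: W@(0,3) -> caps B=0 W=1
Move 11: B@(0,2) -> caps B=0 W=1
Move 12: W@(2,3) -> caps B=0 W=1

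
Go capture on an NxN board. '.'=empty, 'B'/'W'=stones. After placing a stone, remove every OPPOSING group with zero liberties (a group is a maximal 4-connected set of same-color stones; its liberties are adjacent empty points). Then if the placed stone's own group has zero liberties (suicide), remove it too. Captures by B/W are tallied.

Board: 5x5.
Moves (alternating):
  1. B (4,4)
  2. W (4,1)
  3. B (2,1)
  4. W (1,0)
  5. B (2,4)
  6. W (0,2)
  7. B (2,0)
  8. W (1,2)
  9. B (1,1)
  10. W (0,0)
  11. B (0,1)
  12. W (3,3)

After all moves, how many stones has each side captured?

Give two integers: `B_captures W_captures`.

Move 1: B@(4,4) -> caps B=0 W=0
Move 2: W@(4,1) -> caps B=0 W=0
Move 3: B@(2,1) -> caps B=0 W=0
Move 4: W@(1,0) -> caps B=0 W=0
Move 5: B@(2,4) -> caps B=0 W=0
Move 6: W@(0,2) -> caps B=0 W=0
Move 7: B@(2,0) -> caps B=0 W=0
Move 8: W@(1,2) -> caps B=0 W=0
Move 9: B@(1,1) -> caps B=0 W=0
Move 10: W@(0,0) -> caps B=0 W=0
Move 11: B@(0,1) -> caps B=2 W=0
Move 12: W@(3,3) -> caps B=2 W=0

Answer: 2 0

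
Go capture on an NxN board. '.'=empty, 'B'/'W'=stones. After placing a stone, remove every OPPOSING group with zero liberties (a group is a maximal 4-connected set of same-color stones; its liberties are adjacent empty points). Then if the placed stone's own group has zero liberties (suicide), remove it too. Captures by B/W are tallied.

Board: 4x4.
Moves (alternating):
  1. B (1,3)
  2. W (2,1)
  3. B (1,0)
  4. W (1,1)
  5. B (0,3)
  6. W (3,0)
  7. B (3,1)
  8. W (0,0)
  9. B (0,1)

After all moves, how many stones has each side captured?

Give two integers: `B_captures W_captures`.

Move 1: B@(1,3) -> caps B=0 W=0
Move 2: W@(2,1) -> caps B=0 W=0
Move 3: B@(1,0) -> caps B=0 W=0
Move 4: W@(1,1) -> caps B=0 W=0
Move 5: B@(0,3) -> caps B=0 W=0
Move 6: W@(3,0) -> caps B=0 W=0
Move 7: B@(3,1) -> caps B=0 W=0
Move 8: W@(0,0) -> caps B=0 W=0
Move 9: B@(0,1) -> caps B=1 W=0

Answer: 1 0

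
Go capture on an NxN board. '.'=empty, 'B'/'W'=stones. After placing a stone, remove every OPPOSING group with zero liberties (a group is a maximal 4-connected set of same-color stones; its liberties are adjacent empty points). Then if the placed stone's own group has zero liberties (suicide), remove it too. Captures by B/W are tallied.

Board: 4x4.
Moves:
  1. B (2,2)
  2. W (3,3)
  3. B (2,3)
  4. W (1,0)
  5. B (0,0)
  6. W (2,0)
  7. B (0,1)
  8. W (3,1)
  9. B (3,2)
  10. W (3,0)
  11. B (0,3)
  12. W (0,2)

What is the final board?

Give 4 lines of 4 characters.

Answer: BBWB
W...
W.BB
WWB.

Derivation:
Move 1: B@(2,2) -> caps B=0 W=0
Move 2: W@(3,3) -> caps B=0 W=0
Move 3: B@(2,3) -> caps B=0 W=0
Move 4: W@(1,0) -> caps B=0 W=0
Move 5: B@(0,0) -> caps B=0 W=0
Move 6: W@(2,0) -> caps B=0 W=0
Move 7: B@(0,1) -> caps B=0 W=0
Move 8: W@(3,1) -> caps B=0 W=0
Move 9: B@(3,2) -> caps B=1 W=0
Move 10: W@(3,0) -> caps B=1 W=0
Move 11: B@(0,3) -> caps B=1 W=0
Move 12: W@(0,2) -> caps B=1 W=0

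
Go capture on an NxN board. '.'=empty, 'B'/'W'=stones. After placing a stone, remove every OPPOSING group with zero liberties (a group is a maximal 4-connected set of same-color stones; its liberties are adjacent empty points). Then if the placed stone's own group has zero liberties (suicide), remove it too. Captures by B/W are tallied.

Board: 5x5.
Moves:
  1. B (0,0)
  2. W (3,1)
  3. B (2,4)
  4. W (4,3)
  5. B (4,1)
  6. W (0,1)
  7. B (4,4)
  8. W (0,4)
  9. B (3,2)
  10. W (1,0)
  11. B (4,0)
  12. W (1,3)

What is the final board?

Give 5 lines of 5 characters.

Move 1: B@(0,0) -> caps B=0 W=0
Move 2: W@(3,1) -> caps B=0 W=0
Move 3: B@(2,4) -> caps B=0 W=0
Move 4: W@(4,3) -> caps B=0 W=0
Move 5: B@(4,1) -> caps B=0 W=0
Move 6: W@(0,1) -> caps B=0 W=0
Move 7: B@(4,4) -> caps B=0 W=0
Move 8: W@(0,4) -> caps B=0 W=0
Move 9: B@(3,2) -> caps B=0 W=0
Move 10: W@(1,0) -> caps B=0 W=1
Move 11: B@(4,0) -> caps B=0 W=1
Move 12: W@(1,3) -> caps B=0 W=1

Answer: .W..W
W..W.
....B
.WB..
BB.WB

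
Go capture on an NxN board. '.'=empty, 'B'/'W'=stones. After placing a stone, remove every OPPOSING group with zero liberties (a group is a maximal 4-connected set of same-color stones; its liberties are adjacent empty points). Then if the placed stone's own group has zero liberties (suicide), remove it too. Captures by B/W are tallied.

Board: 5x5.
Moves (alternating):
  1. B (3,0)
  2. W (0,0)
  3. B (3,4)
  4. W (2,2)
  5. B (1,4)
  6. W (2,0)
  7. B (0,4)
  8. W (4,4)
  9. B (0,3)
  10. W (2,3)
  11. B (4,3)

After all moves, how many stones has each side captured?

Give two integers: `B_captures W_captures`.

Answer: 1 0

Derivation:
Move 1: B@(3,0) -> caps B=0 W=0
Move 2: W@(0,0) -> caps B=0 W=0
Move 3: B@(3,4) -> caps B=0 W=0
Move 4: W@(2,2) -> caps B=0 W=0
Move 5: B@(1,4) -> caps B=0 W=0
Move 6: W@(2,0) -> caps B=0 W=0
Move 7: B@(0,4) -> caps B=0 W=0
Move 8: W@(4,4) -> caps B=0 W=0
Move 9: B@(0,3) -> caps B=0 W=0
Move 10: W@(2,3) -> caps B=0 W=0
Move 11: B@(4,3) -> caps B=1 W=0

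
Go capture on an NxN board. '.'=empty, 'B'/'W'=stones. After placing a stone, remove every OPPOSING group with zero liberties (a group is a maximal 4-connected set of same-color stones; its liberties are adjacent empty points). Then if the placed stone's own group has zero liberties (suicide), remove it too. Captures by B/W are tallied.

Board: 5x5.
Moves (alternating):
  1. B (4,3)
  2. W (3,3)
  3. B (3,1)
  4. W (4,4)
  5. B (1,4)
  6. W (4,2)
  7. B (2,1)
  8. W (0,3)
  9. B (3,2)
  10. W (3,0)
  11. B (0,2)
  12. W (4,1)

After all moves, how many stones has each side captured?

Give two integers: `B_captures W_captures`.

Answer: 0 1

Derivation:
Move 1: B@(4,3) -> caps B=0 W=0
Move 2: W@(3,3) -> caps B=0 W=0
Move 3: B@(3,1) -> caps B=0 W=0
Move 4: W@(4,4) -> caps B=0 W=0
Move 5: B@(1,4) -> caps B=0 W=0
Move 6: W@(4,2) -> caps B=0 W=1
Move 7: B@(2,1) -> caps B=0 W=1
Move 8: W@(0,3) -> caps B=0 W=1
Move 9: B@(3,2) -> caps B=0 W=1
Move 10: W@(3,0) -> caps B=0 W=1
Move 11: B@(0,2) -> caps B=0 W=1
Move 12: W@(4,1) -> caps B=0 W=1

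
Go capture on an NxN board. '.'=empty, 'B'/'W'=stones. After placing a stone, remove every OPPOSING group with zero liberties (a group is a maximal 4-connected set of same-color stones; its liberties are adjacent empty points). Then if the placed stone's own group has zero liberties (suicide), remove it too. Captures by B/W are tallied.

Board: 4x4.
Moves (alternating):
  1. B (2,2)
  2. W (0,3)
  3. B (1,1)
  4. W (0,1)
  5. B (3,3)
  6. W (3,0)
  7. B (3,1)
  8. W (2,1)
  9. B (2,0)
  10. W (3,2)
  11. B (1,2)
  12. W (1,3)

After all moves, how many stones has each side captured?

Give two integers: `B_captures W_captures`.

Answer: 2 0

Derivation:
Move 1: B@(2,2) -> caps B=0 W=0
Move 2: W@(0,3) -> caps B=0 W=0
Move 3: B@(1,1) -> caps B=0 W=0
Move 4: W@(0,1) -> caps B=0 W=0
Move 5: B@(3,3) -> caps B=0 W=0
Move 6: W@(3,0) -> caps B=0 W=0
Move 7: B@(3,1) -> caps B=0 W=0
Move 8: W@(2,1) -> caps B=0 W=0
Move 9: B@(2,0) -> caps B=2 W=0
Move 10: W@(3,2) -> caps B=2 W=0
Move 11: B@(1,2) -> caps B=2 W=0
Move 12: W@(1,3) -> caps B=2 W=0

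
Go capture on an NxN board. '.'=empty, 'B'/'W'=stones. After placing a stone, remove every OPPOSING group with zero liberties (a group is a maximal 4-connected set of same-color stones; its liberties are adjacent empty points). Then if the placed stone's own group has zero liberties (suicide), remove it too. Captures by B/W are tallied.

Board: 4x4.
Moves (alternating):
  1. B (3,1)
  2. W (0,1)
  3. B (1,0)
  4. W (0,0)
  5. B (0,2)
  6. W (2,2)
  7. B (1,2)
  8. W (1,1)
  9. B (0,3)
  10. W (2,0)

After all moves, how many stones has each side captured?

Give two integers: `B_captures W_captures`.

Move 1: B@(3,1) -> caps B=0 W=0
Move 2: W@(0,1) -> caps B=0 W=0
Move 3: B@(1,0) -> caps B=0 W=0
Move 4: W@(0,0) -> caps B=0 W=0
Move 5: B@(0,2) -> caps B=0 W=0
Move 6: W@(2,2) -> caps B=0 W=0
Move 7: B@(1,2) -> caps B=0 W=0
Move 8: W@(1,1) -> caps B=0 W=0
Move 9: B@(0,3) -> caps B=0 W=0
Move 10: W@(2,0) -> caps B=0 W=1

Answer: 0 1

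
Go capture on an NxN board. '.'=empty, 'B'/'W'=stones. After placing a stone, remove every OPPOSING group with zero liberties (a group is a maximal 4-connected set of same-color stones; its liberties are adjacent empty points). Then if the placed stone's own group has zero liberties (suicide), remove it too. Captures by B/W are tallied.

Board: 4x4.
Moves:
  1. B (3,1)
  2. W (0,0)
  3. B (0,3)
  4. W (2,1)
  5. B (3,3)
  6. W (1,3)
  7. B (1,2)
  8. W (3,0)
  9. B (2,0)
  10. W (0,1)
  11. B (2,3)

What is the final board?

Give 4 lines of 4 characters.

Move 1: B@(3,1) -> caps B=0 W=0
Move 2: W@(0,0) -> caps B=0 W=0
Move 3: B@(0,3) -> caps B=0 W=0
Move 4: W@(2,1) -> caps B=0 W=0
Move 5: B@(3,3) -> caps B=0 W=0
Move 6: W@(1,3) -> caps B=0 W=0
Move 7: B@(1,2) -> caps B=0 W=0
Move 8: W@(3,0) -> caps B=0 W=0
Move 9: B@(2,0) -> caps B=1 W=0
Move 10: W@(0,1) -> caps B=1 W=0
Move 11: B@(2,3) -> caps B=2 W=0

Answer: WW.B
..B.
BW.B
.B.B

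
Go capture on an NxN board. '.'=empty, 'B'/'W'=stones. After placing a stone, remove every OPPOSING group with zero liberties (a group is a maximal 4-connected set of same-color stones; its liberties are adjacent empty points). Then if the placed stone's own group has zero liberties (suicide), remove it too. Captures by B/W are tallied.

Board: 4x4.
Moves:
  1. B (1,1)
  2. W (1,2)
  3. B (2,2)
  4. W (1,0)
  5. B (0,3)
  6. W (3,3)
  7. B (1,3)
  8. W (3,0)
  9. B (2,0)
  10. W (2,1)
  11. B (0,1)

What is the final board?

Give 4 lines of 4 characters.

Move 1: B@(1,1) -> caps B=0 W=0
Move 2: W@(1,2) -> caps B=0 W=0
Move 3: B@(2,2) -> caps B=0 W=0
Move 4: W@(1,0) -> caps B=0 W=0
Move 5: B@(0,3) -> caps B=0 W=0
Move 6: W@(3,3) -> caps B=0 W=0
Move 7: B@(1,3) -> caps B=0 W=0
Move 8: W@(3,0) -> caps B=0 W=0
Move 9: B@(2,0) -> caps B=0 W=0
Move 10: W@(2,1) -> caps B=0 W=1
Move 11: B@(0,1) -> caps B=0 W=1

Answer: .B.B
WBWB
.WB.
W..W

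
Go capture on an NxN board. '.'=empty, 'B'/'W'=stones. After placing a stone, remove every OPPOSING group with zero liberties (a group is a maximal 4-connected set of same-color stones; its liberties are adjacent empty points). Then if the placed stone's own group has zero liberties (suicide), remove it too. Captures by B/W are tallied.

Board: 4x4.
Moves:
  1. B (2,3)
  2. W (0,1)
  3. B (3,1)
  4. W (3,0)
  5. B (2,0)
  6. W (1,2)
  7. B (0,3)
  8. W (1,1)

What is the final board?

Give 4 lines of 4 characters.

Answer: .W.B
.WW.
B..B
.B..

Derivation:
Move 1: B@(2,3) -> caps B=0 W=0
Move 2: W@(0,1) -> caps B=0 W=0
Move 3: B@(3,1) -> caps B=0 W=0
Move 4: W@(3,0) -> caps B=0 W=0
Move 5: B@(2,0) -> caps B=1 W=0
Move 6: W@(1,2) -> caps B=1 W=0
Move 7: B@(0,3) -> caps B=1 W=0
Move 8: W@(1,1) -> caps B=1 W=0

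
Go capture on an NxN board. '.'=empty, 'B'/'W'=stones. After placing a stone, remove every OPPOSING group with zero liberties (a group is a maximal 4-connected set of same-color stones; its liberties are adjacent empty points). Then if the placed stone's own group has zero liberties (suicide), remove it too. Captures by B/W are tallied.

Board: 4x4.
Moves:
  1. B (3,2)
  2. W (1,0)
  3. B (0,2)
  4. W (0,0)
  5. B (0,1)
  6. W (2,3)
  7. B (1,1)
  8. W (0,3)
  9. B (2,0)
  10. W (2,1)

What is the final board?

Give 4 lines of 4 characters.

Answer: .BBW
.B..
BW.W
..B.

Derivation:
Move 1: B@(3,2) -> caps B=0 W=0
Move 2: W@(1,0) -> caps B=0 W=0
Move 3: B@(0,2) -> caps B=0 W=0
Move 4: W@(0,0) -> caps B=0 W=0
Move 5: B@(0,1) -> caps B=0 W=0
Move 6: W@(2,3) -> caps B=0 W=0
Move 7: B@(1,1) -> caps B=0 W=0
Move 8: W@(0,3) -> caps B=0 W=0
Move 9: B@(2,0) -> caps B=2 W=0
Move 10: W@(2,1) -> caps B=2 W=0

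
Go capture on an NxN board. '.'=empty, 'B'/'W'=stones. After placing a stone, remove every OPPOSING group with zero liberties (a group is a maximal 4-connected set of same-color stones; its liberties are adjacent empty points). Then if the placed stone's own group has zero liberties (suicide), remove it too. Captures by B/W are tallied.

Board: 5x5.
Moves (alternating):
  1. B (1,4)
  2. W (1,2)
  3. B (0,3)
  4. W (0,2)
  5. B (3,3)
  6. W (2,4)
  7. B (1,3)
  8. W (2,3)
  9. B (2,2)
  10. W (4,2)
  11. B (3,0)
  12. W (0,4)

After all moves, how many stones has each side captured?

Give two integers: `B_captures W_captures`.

Answer: 0 3

Derivation:
Move 1: B@(1,4) -> caps B=0 W=0
Move 2: W@(1,2) -> caps B=0 W=0
Move 3: B@(0,3) -> caps B=0 W=0
Move 4: W@(0,2) -> caps B=0 W=0
Move 5: B@(3,3) -> caps B=0 W=0
Move 6: W@(2,4) -> caps B=0 W=0
Move 7: B@(1,3) -> caps B=0 W=0
Move 8: W@(2,3) -> caps B=0 W=0
Move 9: B@(2,2) -> caps B=0 W=0
Move 10: W@(4,2) -> caps B=0 W=0
Move 11: B@(3,0) -> caps B=0 W=0
Move 12: W@(0,4) -> caps B=0 W=3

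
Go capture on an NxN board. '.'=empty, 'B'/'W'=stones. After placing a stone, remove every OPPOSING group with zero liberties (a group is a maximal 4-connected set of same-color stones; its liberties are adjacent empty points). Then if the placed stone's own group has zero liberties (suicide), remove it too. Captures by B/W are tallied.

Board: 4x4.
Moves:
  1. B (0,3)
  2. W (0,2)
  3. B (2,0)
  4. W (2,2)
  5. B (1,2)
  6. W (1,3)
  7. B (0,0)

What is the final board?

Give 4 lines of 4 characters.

Answer: B.W.
..BW
B.W.
....

Derivation:
Move 1: B@(0,3) -> caps B=0 W=0
Move 2: W@(0,2) -> caps B=0 W=0
Move 3: B@(2,0) -> caps B=0 W=0
Move 4: W@(2,2) -> caps B=0 W=0
Move 5: B@(1,2) -> caps B=0 W=0
Move 6: W@(1,3) -> caps B=0 W=1
Move 7: B@(0,0) -> caps B=0 W=1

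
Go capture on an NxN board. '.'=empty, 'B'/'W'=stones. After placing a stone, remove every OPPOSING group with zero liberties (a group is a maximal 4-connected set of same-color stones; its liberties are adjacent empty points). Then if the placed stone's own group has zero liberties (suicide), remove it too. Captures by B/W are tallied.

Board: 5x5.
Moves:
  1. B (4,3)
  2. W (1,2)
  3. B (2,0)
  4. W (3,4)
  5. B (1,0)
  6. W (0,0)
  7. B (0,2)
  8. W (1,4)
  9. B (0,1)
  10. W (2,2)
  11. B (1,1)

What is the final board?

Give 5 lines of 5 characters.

Move 1: B@(4,3) -> caps B=0 W=0
Move 2: W@(1,2) -> caps B=0 W=0
Move 3: B@(2,0) -> caps B=0 W=0
Move 4: W@(3,4) -> caps B=0 W=0
Move 5: B@(1,0) -> caps B=0 W=0
Move 6: W@(0,0) -> caps B=0 W=0
Move 7: B@(0,2) -> caps B=0 W=0
Move 8: W@(1,4) -> caps B=0 W=0
Move 9: B@(0,1) -> caps B=1 W=0
Move 10: W@(2,2) -> caps B=1 W=0
Move 11: B@(1,1) -> caps B=1 W=0

Answer: .BB..
BBW.W
B.W..
....W
...B.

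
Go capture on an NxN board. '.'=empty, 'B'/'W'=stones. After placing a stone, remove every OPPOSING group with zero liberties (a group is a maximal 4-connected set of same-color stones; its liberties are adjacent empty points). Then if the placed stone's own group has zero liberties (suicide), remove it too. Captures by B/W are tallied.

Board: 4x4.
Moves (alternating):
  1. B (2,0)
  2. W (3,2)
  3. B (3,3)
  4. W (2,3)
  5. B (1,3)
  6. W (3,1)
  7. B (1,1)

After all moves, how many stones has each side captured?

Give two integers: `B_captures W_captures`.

Answer: 0 1

Derivation:
Move 1: B@(2,0) -> caps B=0 W=0
Move 2: W@(3,2) -> caps B=0 W=0
Move 3: B@(3,3) -> caps B=0 W=0
Move 4: W@(2,3) -> caps B=0 W=1
Move 5: B@(1,3) -> caps B=0 W=1
Move 6: W@(3,1) -> caps B=0 W=1
Move 7: B@(1,1) -> caps B=0 W=1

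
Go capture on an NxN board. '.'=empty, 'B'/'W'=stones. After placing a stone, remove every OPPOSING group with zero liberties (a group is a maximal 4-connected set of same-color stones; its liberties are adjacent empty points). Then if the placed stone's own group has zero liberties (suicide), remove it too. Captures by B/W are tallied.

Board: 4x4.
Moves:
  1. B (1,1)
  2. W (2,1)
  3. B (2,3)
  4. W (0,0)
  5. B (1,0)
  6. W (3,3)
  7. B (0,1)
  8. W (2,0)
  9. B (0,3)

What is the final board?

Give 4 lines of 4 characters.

Answer: .B.B
BB..
WW.B
...W

Derivation:
Move 1: B@(1,1) -> caps B=0 W=0
Move 2: W@(2,1) -> caps B=0 W=0
Move 3: B@(2,3) -> caps B=0 W=0
Move 4: W@(0,0) -> caps B=0 W=0
Move 5: B@(1,0) -> caps B=0 W=0
Move 6: W@(3,3) -> caps B=0 W=0
Move 7: B@(0,1) -> caps B=1 W=0
Move 8: W@(2,0) -> caps B=1 W=0
Move 9: B@(0,3) -> caps B=1 W=0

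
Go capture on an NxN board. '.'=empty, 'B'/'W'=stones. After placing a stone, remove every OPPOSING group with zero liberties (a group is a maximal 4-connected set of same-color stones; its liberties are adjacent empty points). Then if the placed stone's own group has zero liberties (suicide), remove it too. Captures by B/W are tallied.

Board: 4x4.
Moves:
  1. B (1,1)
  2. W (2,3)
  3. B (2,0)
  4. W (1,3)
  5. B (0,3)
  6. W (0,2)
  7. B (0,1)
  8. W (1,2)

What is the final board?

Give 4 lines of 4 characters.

Move 1: B@(1,1) -> caps B=0 W=0
Move 2: W@(2,3) -> caps B=0 W=0
Move 3: B@(2,0) -> caps B=0 W=0
Move 4: W@(1,3) -> caps B=0 W=0
Move 5: B@(0,3) -> caps B=0 W=0
Move 6: W@(0,2) -> caps B=0 W=1
Move 7: B@(0,1) -> caps B=0 W=1
Move 8: W@(1,2) -> caps B=0 W=1

Answer: .BW.
.BWW
B..W
....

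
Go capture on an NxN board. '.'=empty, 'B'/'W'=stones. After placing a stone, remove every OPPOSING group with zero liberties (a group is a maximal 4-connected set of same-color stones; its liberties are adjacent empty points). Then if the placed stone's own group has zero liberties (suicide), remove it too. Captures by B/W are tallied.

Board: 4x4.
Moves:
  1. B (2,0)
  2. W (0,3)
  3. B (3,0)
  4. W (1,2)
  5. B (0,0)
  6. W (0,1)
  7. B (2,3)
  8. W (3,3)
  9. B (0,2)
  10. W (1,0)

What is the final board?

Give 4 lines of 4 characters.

Move 1: B@(2,0) -> caps B=0 W=0
Move 2: W@(0,3) -> caps B=0 W=0
Move 3: B@(3,0) -> caps B=0 W=0
Move 4: W@(1,2) -> caps B=0 W=0
Move 5: B@(0,0) -> caps B=0 W=0
Move 6: W@(0,1) -> caps B=0 W=0
Move 7: B@(2,3) -> caps B=0 W=0
Move 8: W@(3,3) -> caps B=0 W=0
Move 9: B@(0,2) -> caps B=0 W=0
Move 10: W@(1,0) -> caps B=0 W=1

Answer: .W.W
W.W.
B..B
B..W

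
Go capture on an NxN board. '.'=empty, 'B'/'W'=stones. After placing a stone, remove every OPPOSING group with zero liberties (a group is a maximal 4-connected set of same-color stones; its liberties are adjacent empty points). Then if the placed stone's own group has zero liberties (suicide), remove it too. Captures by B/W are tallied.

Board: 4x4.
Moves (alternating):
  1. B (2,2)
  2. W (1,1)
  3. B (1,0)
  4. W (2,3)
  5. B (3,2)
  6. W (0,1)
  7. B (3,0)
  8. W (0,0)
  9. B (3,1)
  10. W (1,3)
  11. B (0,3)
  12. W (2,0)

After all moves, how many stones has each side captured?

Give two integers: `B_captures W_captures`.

Move 1: B@(2,2) -> caps B=0 W=0
Move 2: W@(1,1) -> caps B=0 W=0
Move 3: B@(1,0) -> caps B=0 W=0
Move 4: W@(2,3) -> caps B=0 W=0
Move 5: B@(3,2) -> caps B=0 W=0
Move 6: W@(0,1) -> caps B=0 W=0
Move 7: B@(3,0) -> caps B=0 W=0
Move 8: W@(0,0) -> caps B=0 W=0
Move 9: B@(3,1) -> caps B=0 W=0
Move 10: W@(1,3) -> caps B=0 W=0
Move 11: B@(0,3) -> caps B=0 W=0
Move 12: W@(2,0) -> caps B=0 W=1

Answer: 0 1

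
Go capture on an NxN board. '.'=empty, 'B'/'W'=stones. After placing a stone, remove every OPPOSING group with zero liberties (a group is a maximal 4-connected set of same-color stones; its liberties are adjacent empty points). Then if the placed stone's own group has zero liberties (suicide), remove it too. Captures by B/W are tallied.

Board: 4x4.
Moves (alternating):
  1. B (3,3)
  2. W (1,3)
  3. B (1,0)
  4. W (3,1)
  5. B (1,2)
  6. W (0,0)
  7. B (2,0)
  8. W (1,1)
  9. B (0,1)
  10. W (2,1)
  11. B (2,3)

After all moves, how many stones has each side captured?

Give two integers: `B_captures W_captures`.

Move 1: B@(3,3) -> caps B=0 W=0
Move 2: W@(1,3) -> caps B=0 W=0
Move 3: B@(1,0) -> caps B=0 W=0
Move 4: W@(3,1) -> caps B=0 W=0
Move 5: B@(1,2) -> caps B=0 W=0
Move 6: W@(0,0) -> caps B=0 W=0
Move 7: B@(2,0) -> caps B=0 W=0
Move 8: W@(1,1) -> caps B=0 W=0
Move 9: B@(0,1) -> caps B=1 W=0
Move 10: W@(2,1) -> caps B=1 W=0
Move 11: B@(2,3) -> caps B=1 W=0

Answer: 1 0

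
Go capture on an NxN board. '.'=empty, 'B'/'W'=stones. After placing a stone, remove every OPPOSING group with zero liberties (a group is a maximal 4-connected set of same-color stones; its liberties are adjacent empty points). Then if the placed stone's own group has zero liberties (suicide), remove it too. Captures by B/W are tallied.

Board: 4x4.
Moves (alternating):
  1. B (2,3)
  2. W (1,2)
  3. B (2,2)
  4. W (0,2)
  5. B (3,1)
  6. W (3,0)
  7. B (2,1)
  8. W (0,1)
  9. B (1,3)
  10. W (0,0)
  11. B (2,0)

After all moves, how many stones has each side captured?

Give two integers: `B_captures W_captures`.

Move 1: B@(2,3) -> caps B=0 W=0
Move 2: W@(1,2) -> caps B=0 W=0
Move 3: B@(2,2) -> caps B=0 W=0
Move 4: W@(0,2) -> caps B=0 W=0
Move 5: B@(3,1) -> caps B=0 W=0
Move 6: W@(3,0) -> caps B=0 W=0
Move 7: B@(2,1) -> caps B=0 W=0
Move 8: W@(0,1) -> caps B=0 W=0
Move 9: B@(1,3) -> caps B=0 W=0
Move 10: W@(0,0) -> caps B=0 W=0
Move 11: B@(2,0) -> caps B=1 W=0

Answer: 1 0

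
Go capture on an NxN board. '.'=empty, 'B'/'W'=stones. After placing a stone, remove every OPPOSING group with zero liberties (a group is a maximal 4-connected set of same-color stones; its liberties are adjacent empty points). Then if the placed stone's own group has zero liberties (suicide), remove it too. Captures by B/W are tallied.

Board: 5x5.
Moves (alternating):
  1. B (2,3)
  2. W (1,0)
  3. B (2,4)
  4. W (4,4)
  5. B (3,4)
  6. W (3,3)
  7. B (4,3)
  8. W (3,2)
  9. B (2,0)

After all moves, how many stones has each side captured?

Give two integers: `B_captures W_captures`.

Answer: 1 0

Derivation:
Move 1: B@(2,3) -> caps B=0 W=0
Move 2: W@(1,0) -> caps B=0 W=0
Move 3: B@(2,4) -> caps B=0 W=0
Move 4: W@(4,4) -> caps B=0 W=0
Move 5: B@(3,4) -> caps B=0 W=0
Move 6: W@(3,3) -> caps B=0 W=0
Move 7: B@(4,3) -> caps B=1 W=0
Move 8: W@(3,2) -> caps B=1 W=0
Move 9: B@(2,0) -> caps B=1 W=0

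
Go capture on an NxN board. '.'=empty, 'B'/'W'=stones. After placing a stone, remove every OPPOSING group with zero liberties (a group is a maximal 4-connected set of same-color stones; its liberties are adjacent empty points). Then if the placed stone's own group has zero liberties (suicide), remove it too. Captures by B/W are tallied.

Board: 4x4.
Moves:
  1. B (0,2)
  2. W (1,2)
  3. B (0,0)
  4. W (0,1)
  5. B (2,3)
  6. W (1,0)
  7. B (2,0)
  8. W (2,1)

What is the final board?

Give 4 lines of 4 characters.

Answer: .WB.
W.W.
BW.B
....

Derivation:
Move 1: B@(0,2) -> caps B=0 W=0
Move 2: W@(1,2) -> caps B=0 W=0
Move 3: B@(0,0) -> caps B=0 W=0
Move 4: W@(0,1) -> caps B=0 W=0
Move 5: B@(2,3) -> caps B=0 W=0
Move 6: W@(1,0) -> caps B=0 W=1
Move 7: B@(2,0) -> caps B=0 W=1
Move 8: W@(2,1) -> caps B=0 W=1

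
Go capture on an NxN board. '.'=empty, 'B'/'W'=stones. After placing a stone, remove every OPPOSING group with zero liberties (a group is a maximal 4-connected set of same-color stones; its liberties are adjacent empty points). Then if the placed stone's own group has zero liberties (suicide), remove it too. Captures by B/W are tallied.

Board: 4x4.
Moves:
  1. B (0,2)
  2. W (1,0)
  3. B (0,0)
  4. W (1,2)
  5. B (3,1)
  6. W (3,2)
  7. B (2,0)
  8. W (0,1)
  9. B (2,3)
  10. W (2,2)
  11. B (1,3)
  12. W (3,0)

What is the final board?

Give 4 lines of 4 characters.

Move 1: B@(0,2) -> caps B=0 W=0
Move 2: W@(1,0) -> caps B=0 W=0
Move 3: B@(0,0) -> caps B=0 W=0
Move 4: W@(1,2) -> caps B=0 W=0
Move 5: B@(3,1) -> caps B=0 W=0
Move 6: W@(3,2) -> caps B=0 W=0
Move 7: B@(2,0) -> caps B=0 W=0
Move 8: W@(0,1) -> caps B=0 W=1
Move 9: B@(2,3) -> caps B=0 W=1
Move 10: W@(2,2) -> caps B=0 W=1
Move 11: B@(1,3) -> caps B=0 W=1
Move 12: W@(3,0) -> caps B=0 W=1

Answer: .WB.
W.WB
B.WB
.BW.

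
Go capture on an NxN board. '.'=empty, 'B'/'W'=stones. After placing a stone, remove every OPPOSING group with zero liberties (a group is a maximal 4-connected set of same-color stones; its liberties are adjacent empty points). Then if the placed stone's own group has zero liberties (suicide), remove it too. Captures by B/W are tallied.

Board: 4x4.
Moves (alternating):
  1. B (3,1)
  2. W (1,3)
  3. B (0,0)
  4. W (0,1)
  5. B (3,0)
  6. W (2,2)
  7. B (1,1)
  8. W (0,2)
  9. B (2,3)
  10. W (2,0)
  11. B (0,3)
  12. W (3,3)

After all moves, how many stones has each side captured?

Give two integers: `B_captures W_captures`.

Answer: 0 1

Derivation:
Move 1: B@(3,1) -> caps B=0 W=0
Move 2: W@(1,3) -> caps B=0 W=0
Move 3: B@(0,0) -> caps B=0 W=0
Move 4: W@(0,1) -> caps B=0 W=0
Move 5: B@(3,0) -> caps B=0 W=0
Move 6: W@(2,2) -> caps B=0 W=0
Move 7: B@(1,1) -> caps B=0 W=0
Move 8: W@(0,2) -> caps B=0 W=0
Move 9: B@(2,3) -> caps B=0 W=0
Move 10: W@(2,0) -> caps B=0 W=0
Move 11: B@(0,3) -> caps B=0 W=0
Move 12: W@(3,3) -> caps B=0 W=1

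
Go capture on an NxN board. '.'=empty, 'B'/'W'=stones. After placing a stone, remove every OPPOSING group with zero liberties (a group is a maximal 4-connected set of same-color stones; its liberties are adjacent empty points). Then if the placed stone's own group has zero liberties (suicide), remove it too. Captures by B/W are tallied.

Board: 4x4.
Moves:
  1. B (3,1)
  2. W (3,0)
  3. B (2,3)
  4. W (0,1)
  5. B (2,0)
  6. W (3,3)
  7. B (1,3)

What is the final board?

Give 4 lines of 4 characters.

Move 1: B@(3,1) -> caps B=0 W=0
Move 2: W@(3,0) -> caps B=0 W=0
Move 3: B@(2,3) -> caps B=0 W=0
Move 4: W@(0,1) -> caps B=0 W=0
Move 5: B@(2,0) -> caps B=1 W=0
Move 6: W@(3,3) -> caps B=1 W=0
Move 7: B@(1,3) -> caps B=1 W=0

Answer: .W..
...B
B..B
.B.W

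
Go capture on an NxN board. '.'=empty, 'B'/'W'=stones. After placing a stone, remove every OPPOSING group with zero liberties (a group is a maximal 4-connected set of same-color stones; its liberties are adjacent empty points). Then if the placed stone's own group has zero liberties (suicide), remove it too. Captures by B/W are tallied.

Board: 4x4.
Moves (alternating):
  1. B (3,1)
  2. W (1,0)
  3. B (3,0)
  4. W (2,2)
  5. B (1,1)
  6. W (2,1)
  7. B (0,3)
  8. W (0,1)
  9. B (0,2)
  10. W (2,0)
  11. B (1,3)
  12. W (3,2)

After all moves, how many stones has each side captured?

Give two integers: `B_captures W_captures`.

Move 1: B@(3,1) -> caps B=0 W=0
Move 2: W@(1,0) -> caps B=0 W=0
Move 3: B@(3,0) -> caps B=0 W=0
Move 4: W@(2,2) -> caps B=0 W=0
Move 5: B@(1,1) -> caps B=0 W=0
Move 6: W@(2,1) -> caps B=0 W=0
Move 7: B@(0,3) -> caps B=0 W=0
Move 8: W@(0,1) -> caps B=0 W=0
Move 9: B@(0,2) -> caps B=0 W=0
Move 10: W@(2,0) -> caps B=0 W=0
Move 11: B@(1,3) -> caps B=0 W=0
Move 12: W@(3,2) -> caps B=0 W=2

Answer: 0 2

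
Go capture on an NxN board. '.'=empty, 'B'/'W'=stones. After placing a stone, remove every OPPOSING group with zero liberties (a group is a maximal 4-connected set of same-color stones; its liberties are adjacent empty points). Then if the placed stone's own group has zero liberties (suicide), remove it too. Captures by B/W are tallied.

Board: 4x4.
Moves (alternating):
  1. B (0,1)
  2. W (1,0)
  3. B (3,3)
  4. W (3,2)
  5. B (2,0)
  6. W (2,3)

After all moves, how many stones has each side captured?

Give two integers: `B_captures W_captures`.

Move 1: B@(0,1) -> caps B=0 W=0
Move 2: W@(1,0) -> caps B=0 W=0
Move 3: B@(3,3) -> caps B=0 W=0
Move 4: W@(3,2) -> caps B=0 W=0
Move 5: B@(2,0) -> caps B=0 W=0
Move 6: W@(2,3) -> caps B=0 W=1

Answer: 0 1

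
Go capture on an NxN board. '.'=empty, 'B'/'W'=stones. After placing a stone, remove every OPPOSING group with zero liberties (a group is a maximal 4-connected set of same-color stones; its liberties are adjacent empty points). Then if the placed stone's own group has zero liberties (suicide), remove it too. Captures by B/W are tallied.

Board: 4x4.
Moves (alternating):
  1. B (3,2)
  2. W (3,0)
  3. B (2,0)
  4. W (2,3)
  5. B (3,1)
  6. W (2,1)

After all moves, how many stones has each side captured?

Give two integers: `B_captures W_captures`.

Move 1: B@(3,2) -> caps B=0 W=0
Move 2: W@(3,0) -> caps B=0 W=0
Move 3: B@(2,0) -> caps B=0 W=0
Move 4: W@(2,3) -> caps B=0 W=0
Move 5: B@(3,1) -> caps B=1 W=0
Move 6: W@(2,1) -> caps B=1 W=0

Answer: 1 0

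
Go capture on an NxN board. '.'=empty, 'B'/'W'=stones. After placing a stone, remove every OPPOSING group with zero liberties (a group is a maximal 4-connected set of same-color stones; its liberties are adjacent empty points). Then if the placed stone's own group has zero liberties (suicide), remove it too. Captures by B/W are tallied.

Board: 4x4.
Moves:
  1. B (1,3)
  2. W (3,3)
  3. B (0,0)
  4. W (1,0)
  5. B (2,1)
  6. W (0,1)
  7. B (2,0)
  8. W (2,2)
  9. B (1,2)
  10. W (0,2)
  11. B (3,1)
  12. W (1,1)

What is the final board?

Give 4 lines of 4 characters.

Move 1: B@(1,3) -> caps B=0 W=0
Move 2: W@(3,3) -> caps B=0 W=0
Move 3: B@(0,0) -> caps B=0 W=0
Move 4: W@(1,0) -> caps B=0 W=0
Move 5: B@(2,1) -> caps B=0 W=0
Move 6: W@(0,1) -> caps B=0 W=1
Move 7: B@(2,0) -> caps B=0 W=1
Move 8: W@(2,2) -> caps B=0 W=1
Move 9: B@(1,2) -> caps B=0 W=1
Move 10: W@(0,2) -> caps B=0 W=1
Move 11: B@(3,1) -> caps B=0 W=1
Move 12: W@(1,1) -> caps B=0 W=1

Answer: .WW.
WWBB
BBW.
.B.W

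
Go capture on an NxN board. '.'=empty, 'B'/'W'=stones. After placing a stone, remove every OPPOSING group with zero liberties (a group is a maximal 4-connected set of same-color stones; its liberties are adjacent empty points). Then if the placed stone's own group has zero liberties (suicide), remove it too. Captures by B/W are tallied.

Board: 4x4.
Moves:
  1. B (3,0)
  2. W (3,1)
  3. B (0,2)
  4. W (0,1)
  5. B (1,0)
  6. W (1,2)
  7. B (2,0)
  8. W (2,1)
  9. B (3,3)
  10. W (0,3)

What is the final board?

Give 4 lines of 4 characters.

Answer: .W.W
B.W.
BW..
BW.B

Derivation:
Move 1: B@(3,0) -> caps B=0 W=0
Move 2: W@(3,1) -> caps B=0 W=0
Move 3: B@(0,2) -> caps B=0 W=0
Move 4: W@(0,1) -> caps B=0 W=0
Move 5: B@(1,0) -> caps B=0 W=0
Move 6: W@(1,2) -> caps B=0 W=0
Move 7: B@(2,0) -> caps B=0 W=0
Move 8: W@(2,1) -> caps B=0 W=0
Move 9: B@(3,3) -> caps B=0 W=0
Move 10: W@(0,3) -> caps B=0 W=1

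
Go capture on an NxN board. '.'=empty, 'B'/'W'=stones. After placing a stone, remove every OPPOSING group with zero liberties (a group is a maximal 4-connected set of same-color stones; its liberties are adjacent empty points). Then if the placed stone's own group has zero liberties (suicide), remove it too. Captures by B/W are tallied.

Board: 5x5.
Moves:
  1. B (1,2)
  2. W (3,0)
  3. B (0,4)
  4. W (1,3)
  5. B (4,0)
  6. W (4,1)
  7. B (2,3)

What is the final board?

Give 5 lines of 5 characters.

Move 1: B@(1,2) -> caps B=0 W=0
Move 2: W@(3,0) -> caps B=0 W=0
Move 3: B@(0,4) -> caps B=0 W=0
Move 4: W@(1,3) -> caps B=0 W=0
Move 5: B@(4,0) -> caps B=0 W=0
Move 6: W@(4,1) -> caps B=0 W=1
Move 7: B@(2,3) -> caps B=0 W=1

Answer: ....B
..BW.
...B.
W....
.W...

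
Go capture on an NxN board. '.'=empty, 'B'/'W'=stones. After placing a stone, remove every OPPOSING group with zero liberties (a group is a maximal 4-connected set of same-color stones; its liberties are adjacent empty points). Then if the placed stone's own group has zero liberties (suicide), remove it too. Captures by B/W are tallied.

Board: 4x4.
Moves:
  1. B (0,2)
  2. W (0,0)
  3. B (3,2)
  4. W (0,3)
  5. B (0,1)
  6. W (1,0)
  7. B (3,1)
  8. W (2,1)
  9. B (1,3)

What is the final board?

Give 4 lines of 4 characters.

Answer: WBB.
W..B
.W..
.BB.

Derivation:
Move 1: B@(0,2) -> caps B=0 W=0
Move 2: W@(0,0) -> caps B=0 W=0
Move 3: B@(3,2) -> caps B=0 W=0
Move 4: W@(0,3) -> caps B=0 W=0
Move 5: B@(0,1) -> caps B=0 W=0
Move 6: W@(1,0) -> caps B=0 W=0
Move 7: B@(3,1) -> caps B=0 W=0
Move 8: W@(2,1) -> caps B=0 W=0
Move 9: B@(1,3) -> caps B=1 W=0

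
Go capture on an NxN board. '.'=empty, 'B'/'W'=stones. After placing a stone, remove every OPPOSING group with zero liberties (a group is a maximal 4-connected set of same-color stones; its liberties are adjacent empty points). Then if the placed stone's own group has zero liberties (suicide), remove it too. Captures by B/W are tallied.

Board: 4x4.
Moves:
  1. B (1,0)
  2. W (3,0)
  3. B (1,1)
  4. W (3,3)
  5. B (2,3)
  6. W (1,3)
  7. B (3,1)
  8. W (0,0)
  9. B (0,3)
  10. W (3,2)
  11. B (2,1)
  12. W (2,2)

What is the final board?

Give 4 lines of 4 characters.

Answer: W..B
BB.W
.BW.
WBWW

Derivation:
Move 1: B@(1,0) -> caps B=0 W=0
Move 2: W@(3,0) -> caps B=0 W=0
Move 3: B@(1,1) -> caps B=0 W=0
Move 4: W@(3,3) -> caps B=0 W=0
Move 5: B@(2,3) -> caps B=0 W=0
Move 6: W@(1,3) -> caps B=0 W=0
Move 7: B@(3,1) -> caps B=0 W=0
Move 8: W@(0,0) -> caps B=0 W=0
Move 9: B@(0,3) -> caps B=0 W=0
Move 10: W@(3,2) -> caps B=0 W=0
Move 11: B@(2,1) -> caps B=0 W=0
Move 12: W@(2,2) -> caps B=0 W=1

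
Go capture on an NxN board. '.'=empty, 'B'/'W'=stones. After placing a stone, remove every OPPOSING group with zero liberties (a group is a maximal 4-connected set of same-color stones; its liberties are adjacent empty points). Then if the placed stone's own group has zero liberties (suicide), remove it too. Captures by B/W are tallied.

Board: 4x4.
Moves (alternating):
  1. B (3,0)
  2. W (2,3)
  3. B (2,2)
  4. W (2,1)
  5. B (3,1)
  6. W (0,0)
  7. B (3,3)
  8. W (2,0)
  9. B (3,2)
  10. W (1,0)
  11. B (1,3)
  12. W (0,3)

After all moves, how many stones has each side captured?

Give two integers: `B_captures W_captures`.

Move 1: B@(3,0) -> caps B=0 W=0
Move 2: W@(2,3) -> caps B=0 W=0
Move 3: B@(2,2) -> caps B=0 W=0
Move 4: W@(2,1) -> caps B=0 W=0
Move 5: B@(3,1) -> caps B=0 W=0
Move 6: W@(0,0) -> caps B=0 W=0
Move 7: B@(3,3) -> caps B=0 W=0
Move 8: W@(2,0) -> caps B=0 W=0
Move 9: B@(3,2) -> caps B=0 W=0
Move 10: W@(1,0) -> caps B=0 W=0
Move 11: B@(1,3) -> caps B=1 W=0
Move 12: W@(0,3) -> caps B=1 W=0

Answer: 1 0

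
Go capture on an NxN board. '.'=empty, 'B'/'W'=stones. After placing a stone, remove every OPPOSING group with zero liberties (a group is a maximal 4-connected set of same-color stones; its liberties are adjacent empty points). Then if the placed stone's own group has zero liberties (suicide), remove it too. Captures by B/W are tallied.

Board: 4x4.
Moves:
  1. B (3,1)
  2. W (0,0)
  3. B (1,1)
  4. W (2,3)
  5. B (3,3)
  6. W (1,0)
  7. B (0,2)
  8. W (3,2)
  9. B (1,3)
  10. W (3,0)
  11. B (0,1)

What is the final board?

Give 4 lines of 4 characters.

Move 1: B@(3,1) -> caps B=0 W=0
Move 2: W@(0,0) -> caps B=0 W=0
Move 3: B@(1,1) -> caps B=0 W=0
Move 4: W@(2,3) -> caps B=0 W=0
Move 5: B@(3,3) -> caps B=0 W=0
Move 6: W@(1,0) -> caps B=0 W=0
Move 7: B@(0,2) -> caps B=0 W=0
Move 8: W@(3,2) -> caps B=0 W=1
Move 9: B@(1,3) -> caps B=0 W=1
Move 10: W@(3,0) -> caps B=0 W=1
Move 11: B@(0,1) -> caps B=0 W=1

Answer: WBB.
WB.B
...W
WBW.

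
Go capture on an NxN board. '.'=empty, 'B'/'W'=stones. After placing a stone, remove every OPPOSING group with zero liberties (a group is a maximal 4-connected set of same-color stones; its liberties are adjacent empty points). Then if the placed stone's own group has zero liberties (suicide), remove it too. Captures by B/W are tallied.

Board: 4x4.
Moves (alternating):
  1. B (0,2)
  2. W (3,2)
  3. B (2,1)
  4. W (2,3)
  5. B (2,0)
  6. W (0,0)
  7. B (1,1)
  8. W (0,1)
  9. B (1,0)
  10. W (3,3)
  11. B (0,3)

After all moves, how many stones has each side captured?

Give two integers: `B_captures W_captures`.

Answer: 2 0

Derivation:
Move 1: B@(0,2) -> caps B=0 W=0
Move 2: W@(3,2) -> caps B=0 W=0
Move 3: B@(2,1) -> caps B=0 W=0
Move 4: W@(2,3) -> caps B=0 W=0
Move 5: B@(2,0) -> caps B=0 W=0
Move 6: W@(0,0) -> caps B=0 W=0
Move 7: B@(1,1) -> caps B=0 W=0
Move 8: W@(0,1) -> caps B=0 W=0
Move 9: B@(1,0) -> caps B=2 W=0
Move 10: W@(3,3) -> caps B=2 W=0
Move 11: B@(0,3) -> caps B=2 W=0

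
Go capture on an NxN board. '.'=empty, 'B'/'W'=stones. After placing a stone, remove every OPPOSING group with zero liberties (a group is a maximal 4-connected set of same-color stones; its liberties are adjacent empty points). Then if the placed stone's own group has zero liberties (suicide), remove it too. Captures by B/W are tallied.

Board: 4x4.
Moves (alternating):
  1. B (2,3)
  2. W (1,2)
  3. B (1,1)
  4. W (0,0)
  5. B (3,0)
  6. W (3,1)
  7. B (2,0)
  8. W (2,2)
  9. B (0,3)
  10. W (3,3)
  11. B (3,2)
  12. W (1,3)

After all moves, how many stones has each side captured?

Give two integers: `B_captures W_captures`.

Answer: 1 0

Derivation:
Move 1: B@(2,3) -> caps B=0 W=0
Move 2: W@(1,2) -> caps B=0 W=0
Move 3: B@(1,1) -> caps B=0 W=0
Move 4: W@(0,0) -> caps B=0 W=0
Move 5: B@(3,0) -> caps B=0 W=0
Move 6: W@(3,1) -> caps B=0 W=0
Move 7: B@(2,0) -> caps B=0 W=0
Move 8: W@(2,2) -> caps B=0 W=0
Move 9: B@(0,3) -> caps B=0 W=0
Move 10: W@(3,3) -> caps B=0 W=0
Move 11: B@(3,2) -> caps B=1 W=0
Move 12: W@(1,3) -> caps B=1 W=0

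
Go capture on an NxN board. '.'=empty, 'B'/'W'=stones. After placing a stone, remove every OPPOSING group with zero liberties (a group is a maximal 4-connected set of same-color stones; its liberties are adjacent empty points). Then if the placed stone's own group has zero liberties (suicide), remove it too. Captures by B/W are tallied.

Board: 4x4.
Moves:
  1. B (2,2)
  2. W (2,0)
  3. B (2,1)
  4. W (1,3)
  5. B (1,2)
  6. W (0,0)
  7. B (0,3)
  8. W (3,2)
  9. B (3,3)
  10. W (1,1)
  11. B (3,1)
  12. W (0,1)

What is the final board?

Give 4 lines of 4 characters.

Move 1: B@(2,2) -> caps B=0 W=0
Move 2: W@(2,0) -> caps B=0 W=0
Move 3: B@(2,1) -> caps B=0 W=0
Move 4: W@(1,3) -> caps B=0 W=0
Move 5: B@(1,2) -> caps B=0 W=0
Move 6: W@(0,0) -> caps B=0 W=0
Move 7: B@(0,3) -> caps B=0 W=0
Move 8: W@(3,2) -> caps B=0 W=0
Move 9: B@(3,3) -> caps B=0 W=0
Move 10: W@(1,1) -> caps B=0 W=0
Move 11: B@(3,1) -> caps B=1 W=0
Move 12: W@(0,1) -> caps B=1 W=0

Answer: WW.B
.WBW
WBB.
.B.B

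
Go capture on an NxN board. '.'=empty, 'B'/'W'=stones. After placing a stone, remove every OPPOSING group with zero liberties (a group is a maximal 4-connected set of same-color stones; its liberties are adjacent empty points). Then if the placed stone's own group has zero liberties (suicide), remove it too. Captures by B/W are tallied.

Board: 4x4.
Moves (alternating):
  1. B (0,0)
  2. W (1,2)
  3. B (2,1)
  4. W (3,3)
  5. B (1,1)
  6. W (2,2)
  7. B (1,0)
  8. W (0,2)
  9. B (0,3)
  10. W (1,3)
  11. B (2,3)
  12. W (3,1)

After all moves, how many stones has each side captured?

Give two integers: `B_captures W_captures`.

Answer: 0 1

Derivation:
Move 1: B@(0,0) -> caps B=0 W=0
Move 2: W@(1,2) -> caps B=0 W=0
Move 3: B@(2,1) -> caps B=0 W=0
Move 4: W@(3,3) -> caps B=0 W=0
Move 5: B@(1,1) -> caps B=0 W=0
Move 6: W@(2,2) -> caps B=0 W=0
Move 7: B@(1,0) -> caps B=0 W=0
Move 8: W@(0,2) -> caps B=0 W=0
Move 9: B@(0,3) -> caps B=0 W=0
Move 10: W@(1,3) -> caps B=0 W=1
Move 11: B@(2,3) -> caps B=0 W=1
Move 12: W@(3,1) -> caps B=0 W=1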